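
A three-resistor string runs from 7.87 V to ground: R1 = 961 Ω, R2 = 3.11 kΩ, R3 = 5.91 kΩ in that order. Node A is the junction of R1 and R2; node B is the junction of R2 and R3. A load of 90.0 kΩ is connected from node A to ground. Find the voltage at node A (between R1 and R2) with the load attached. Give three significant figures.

Below node A the series string R2+R3 = 9020 Ω sits in parallel with the 90000 Ω load: 8198 Ω.
V_A = 7.87 × 8198/(961 + 8198) = 7.04 V.

V ≈ 7.04 V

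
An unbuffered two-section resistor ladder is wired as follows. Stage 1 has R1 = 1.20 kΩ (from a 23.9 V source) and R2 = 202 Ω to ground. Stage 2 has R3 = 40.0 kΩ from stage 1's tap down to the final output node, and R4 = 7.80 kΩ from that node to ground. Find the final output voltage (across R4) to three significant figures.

Stage 2 presents R3+R4 = 47800 Ω as a load on stage 1's tap.
Stage 1's lower leg becomes R2‖(R3+R4) = 201.1 Ω, so V_mid = 23.9 × 201.1/1401 = 3.431 V.
Stage 2 is itself unloaded: V_out = V_mid × R4/(R3+R4) = 3.431 × 7800/47800 = 0.560 V.

V_out ≈ 0.560 V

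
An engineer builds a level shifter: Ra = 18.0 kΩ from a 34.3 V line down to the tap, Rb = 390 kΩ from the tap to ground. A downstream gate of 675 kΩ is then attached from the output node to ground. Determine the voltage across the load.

V_out ≈ 32.0 V

The load sits in parallel with Rb: Rb‖R_L = (390 × 675) / (390 + 675) = 247.2 kΩ.
V_out = 34.3 × 247.2 / (18.0 + 247.2) = 34.3 × 247.2/265.2 = 32.0 V.
(Unloaded it would have been 32.8 V.)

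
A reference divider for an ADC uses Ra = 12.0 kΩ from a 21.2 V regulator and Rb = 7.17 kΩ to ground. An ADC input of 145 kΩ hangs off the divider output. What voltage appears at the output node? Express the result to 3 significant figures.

The load sits in parallel with Rb: Rb‖R_L = (7.17 × 145) / (7.17 + 145) = 6.832 kΩ.
V_out = 21.2 × 6.832 / (12.0 + 6.832) = 21.2 × 6.832/18.83 = 7.69 V.

V_out ≈ 7.69 V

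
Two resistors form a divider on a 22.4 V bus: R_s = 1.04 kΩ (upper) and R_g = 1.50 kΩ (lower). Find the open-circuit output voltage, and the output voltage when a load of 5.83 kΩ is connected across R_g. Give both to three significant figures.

Open-circuit: V = 22.4 × 1.50/(1.04 + 1.50) = 13.2 V.
With the load, R_g becomes R_g‖R_L = 1.193 kΩ, so V = 22.4 × 1.193/2.233 = 12.0 V.

Unloaded: 13.2 V; loaded: 12.0 V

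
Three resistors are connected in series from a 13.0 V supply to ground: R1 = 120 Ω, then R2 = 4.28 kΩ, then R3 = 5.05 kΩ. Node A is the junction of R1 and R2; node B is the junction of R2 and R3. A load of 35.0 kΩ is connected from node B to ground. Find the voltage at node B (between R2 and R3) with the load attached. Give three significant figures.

At node B, R3 is in parallel with the load: R3‖R_L = 4413 Ω.
Below node A the resistance is R2 + (R3‖R_L) = 8693 Ω, so V_A = 13.0 × 8693/8813 = 12.82 V.
Then V_B = V_A × (R3‖R_L)/(R2 + R3‖R_L) = 12.82 × 4413/8693 = 6.51 V.

V ≈ 6.51 V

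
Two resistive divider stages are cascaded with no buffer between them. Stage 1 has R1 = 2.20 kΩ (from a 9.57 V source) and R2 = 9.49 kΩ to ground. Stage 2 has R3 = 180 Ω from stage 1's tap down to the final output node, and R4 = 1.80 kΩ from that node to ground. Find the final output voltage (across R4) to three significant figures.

Stage 2 presents R3+R4 = 1980 Ω as a load on stage 1's tap.
Stage 1's lower leg becomes R2‖(R3+R4) = 1638 Ω, so V_mid = 9.57 × 1638/3838 = 4.085 V.
Stage 2 is itself unloaded: V_out = V_mid × R4/(R3+R4) = 4.085 × 1800/1980 = 3.71 V.

V_out ≈ 3.71 V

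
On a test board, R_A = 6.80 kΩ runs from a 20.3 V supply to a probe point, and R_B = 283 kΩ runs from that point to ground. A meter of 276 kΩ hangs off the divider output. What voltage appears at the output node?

The load sits in parallel with R_B: R_B‖R_L = (283 × 276) / (283 + 276) = 139.7 kΩ.
V_out = 20.3 × 139.7 / (6.80 + 139.7) = 20.3 × 139.7/146.5 = 19.4 V.
(Unloaded it would have been 19.8 V.)

V_out ≈ 19.4 V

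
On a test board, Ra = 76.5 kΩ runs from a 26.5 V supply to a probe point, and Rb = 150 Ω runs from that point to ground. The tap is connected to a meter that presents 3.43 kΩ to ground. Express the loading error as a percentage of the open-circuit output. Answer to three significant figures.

The divider's output (Thévenin) resistance is Ra‖Rb = 149.7 Ω.
Fractional drop under load = R_th/(R_th + R_L) = 149.7 / (149.7 + 3430) = 0.04182.
So the output falls by 4.18 %.

4.18 %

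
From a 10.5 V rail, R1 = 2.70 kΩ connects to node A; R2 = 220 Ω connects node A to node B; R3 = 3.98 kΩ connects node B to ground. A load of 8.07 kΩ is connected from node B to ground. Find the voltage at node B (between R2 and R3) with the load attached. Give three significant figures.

At node B, R3 is in parallel with the load: R3‖R_L = 2665 Ω.
Below node A the resistance is R2 + (R3‖R_L) = 2885 Ω, so V_A = 10.5 × 2885/5585 = 5.424 V.
Then V_B = V_A × (R3‖R_L)/(R2 + R3‖R_L) = 5.424 × 2665/2885 = 5.01 V.

V ≈ 5.01 V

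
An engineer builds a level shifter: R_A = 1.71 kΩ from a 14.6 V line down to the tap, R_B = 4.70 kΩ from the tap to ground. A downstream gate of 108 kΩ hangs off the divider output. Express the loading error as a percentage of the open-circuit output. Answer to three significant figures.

The divider's output (Thévenin) resistance is R_A‖R_B = 1.254 kΩ.
Fractional drop under load = R_th/(R_th + R_L) = 1.254 / (1.254 + 108) = 0.01148.
So the output falls by 1.15 %.

1.15 %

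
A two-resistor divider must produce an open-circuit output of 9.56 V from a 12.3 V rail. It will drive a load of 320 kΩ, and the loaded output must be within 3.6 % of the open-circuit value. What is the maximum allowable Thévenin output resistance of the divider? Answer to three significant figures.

Loading drop = R_th/(R_th + R_L) ≤ 0.0360, so R_th ≤ R_L · ε/(1−ε) = 320 kΩ × 0.0360/0.9640 = 12.0 kΩ.
(Any R1, R2 with R2/(R1+R2) = 0.777 and R1‖R2 ≤ 12.0 kΩ will meet the spec.)

R_th ≤ 12.0 kΩ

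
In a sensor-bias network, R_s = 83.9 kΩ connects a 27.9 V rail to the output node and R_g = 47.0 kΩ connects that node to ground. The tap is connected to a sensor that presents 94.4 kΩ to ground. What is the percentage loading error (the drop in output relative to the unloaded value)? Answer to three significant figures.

The divider's output (Thévenin) resistance is R_s‖R_g = 30.12 kΩ.
Fractional drop under load = R_th/(R_th + R_L) = 30.12 / (30.12 + 94.4) = 0.2419.
So the output falls by 24.2 %.

24.2 %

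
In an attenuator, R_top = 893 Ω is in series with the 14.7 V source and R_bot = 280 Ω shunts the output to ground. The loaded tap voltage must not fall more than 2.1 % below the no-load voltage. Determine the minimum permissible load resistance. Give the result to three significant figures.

R_L(min) ≈ 9.94 kΩ

Output resistance R_th = R_top‖R_bot = (893 × 280)/1173 = 213.2 Ω.
The fractional drop is R_th/(R_th + R_L); requiring this ≤ 0.0210 gives R_L ≥ R_th(1/0.0210 − 1) = 213.2 × 46.62 = 9.94 kΩ.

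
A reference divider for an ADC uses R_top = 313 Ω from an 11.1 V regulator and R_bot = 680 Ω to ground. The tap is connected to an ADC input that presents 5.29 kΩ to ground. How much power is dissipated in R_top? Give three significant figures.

P ≈ 46.0 mW

Total resistance from the source is R_top + (R_bot‖R_L) = 915.5 Ω, so I = 11.1/915.5 Ω = 12.12 mA.
P = I²·R_top = (12.12 mA)² × 313 Ω = 46.0 mW.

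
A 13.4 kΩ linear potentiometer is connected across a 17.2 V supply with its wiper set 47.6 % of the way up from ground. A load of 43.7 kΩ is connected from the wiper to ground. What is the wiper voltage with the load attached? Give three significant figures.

V ≈ 7.61 V

The wiper splits the pot into (1−α)R = 7.022 kΩ above and αR = 6.378 kΩ below.
Lower section ‖ load = 5.566 kΩ.
V_wiper = 17.2 × 5.566/(7.022 + 5.566) = 7.61 V.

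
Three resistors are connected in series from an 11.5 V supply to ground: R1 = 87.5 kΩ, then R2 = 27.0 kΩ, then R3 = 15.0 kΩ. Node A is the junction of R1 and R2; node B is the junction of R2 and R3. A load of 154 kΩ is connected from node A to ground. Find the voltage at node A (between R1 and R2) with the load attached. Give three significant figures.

V ≈ 3.15 V

Below node A the series string R2+R3 = 42.00 kΩ sits in parallel with the 154 kΩ load: 33.00 kΩ.
V_A = 11.5 × 33.00/(87.5 + 33.00) = 3.15 V.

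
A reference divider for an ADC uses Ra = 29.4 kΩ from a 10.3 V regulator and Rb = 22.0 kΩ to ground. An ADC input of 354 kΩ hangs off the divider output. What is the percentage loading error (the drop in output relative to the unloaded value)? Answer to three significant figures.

The divider's output (Thévenin) resistance is Ra‖Rb = 12.58 kΩ.
Fractional drop under load = R_th/(R_th + R_L) = 12.58 / (12.58 + 354) = 0.03433.
So the output falls by 3.43 %.

3.43 %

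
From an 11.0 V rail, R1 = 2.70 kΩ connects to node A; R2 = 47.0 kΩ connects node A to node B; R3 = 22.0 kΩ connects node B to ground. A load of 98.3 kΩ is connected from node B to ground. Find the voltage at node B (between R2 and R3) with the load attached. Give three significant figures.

V ≈ 2.92 V

At node B, R3 is in parallel with the load: R3‖R_L = 17.98 kΩ.
Below node A the resistance is R2 + (R3‖R_L) = 64.98 kΩ, so V_A = 11.0 × 64.98/67.68 = 10.56 V.
Then V_B = V_A × (R3‖R_L)/(R2 + R3‖R_L) = 10.56 × 17.98/64.98 = 2.92 V.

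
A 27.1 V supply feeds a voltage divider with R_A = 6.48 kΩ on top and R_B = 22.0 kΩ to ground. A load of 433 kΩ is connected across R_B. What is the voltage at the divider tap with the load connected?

The load sits in parallel with R_B: R_B‖R_L = (22.0 × 433) / (22.0 + 433) = 20.94 kΩ.
V_out = 27.1 × 20.94 / (6.48 + 20.94) = 27.1 × 20.94/27.42 = 20.7 V.
(Unloaded it would have been 20.9 V.)

V_out ≈ 20.7 V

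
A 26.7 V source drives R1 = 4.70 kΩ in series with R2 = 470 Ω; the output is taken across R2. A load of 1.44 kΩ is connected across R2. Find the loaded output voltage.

V_out ≈ 1.87 V

The load sits in parallel with R2: R2‖R_L = (470 × 1440) / (470 + 1440) = 354.3 Ω.
V_out = 26.7 × 354.3 / (4700 + 354.3) = 26.7 × 354.3/5054 = 1.87 V.
(Unloaded it would have been 2.43 V.)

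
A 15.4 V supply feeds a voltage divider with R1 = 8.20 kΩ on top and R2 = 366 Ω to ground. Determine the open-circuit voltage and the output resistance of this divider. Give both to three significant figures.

V_th = 0.658 V, R_th = 350 Ω

V_th is the open-circuit tap voltage: 15.4 × 366/(8200 + 366) = 0.658 V.
With the supply zeroed, R1 and R2 appear in parallel from the tap: R_th = R1‖R2 = (8200 × 366)/8566 = 350 Ω.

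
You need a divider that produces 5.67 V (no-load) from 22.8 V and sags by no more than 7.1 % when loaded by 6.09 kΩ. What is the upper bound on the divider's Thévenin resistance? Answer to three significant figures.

Loading drop = R_th/(R_th + R_L) ≤ 0.0710, so R_th ≤ R_L · ε/(1−ε) = 6.09 kΩ × 0.0710/0.9290 = 465 Ω.

R_th ≤ 465 Ω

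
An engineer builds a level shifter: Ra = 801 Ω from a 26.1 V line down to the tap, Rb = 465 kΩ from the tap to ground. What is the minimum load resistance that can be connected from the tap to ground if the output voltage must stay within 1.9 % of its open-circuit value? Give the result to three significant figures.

Output resistance R_th = Ra‖Rb = (801 × 465000)/465800 = 799.6 Ω.
The fractional drop is R_th/(R_th + R_L); requiring this ≤ 0.0190 gives R_L ≥ R_th(1/0.0190 − 1) = 799.6 × 51.63 = 41.3 kΩ.

R_L(min) ≈ 41.3 kΩ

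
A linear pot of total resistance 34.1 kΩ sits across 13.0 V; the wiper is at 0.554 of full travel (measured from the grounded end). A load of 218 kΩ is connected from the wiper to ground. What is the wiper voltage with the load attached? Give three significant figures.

The wiper splits the pot into (1−α)R = 15.21 kΩ above and αR = 18.89 kΩ below.
Lower section ‖ load = 17.38 kΩ.
V_wiper = 13.0 × 17.38/(15.21 + 17.38) = 6.93 V.

V ≈ 6.93 V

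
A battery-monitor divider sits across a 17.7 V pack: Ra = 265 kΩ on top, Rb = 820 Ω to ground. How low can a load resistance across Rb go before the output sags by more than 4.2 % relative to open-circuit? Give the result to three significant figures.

R_L(min) ≈ 18.6 kΩ

Output resistance R_th = Ra‖Rb = (265000 × 820)/265800 = 817.5 Ω.
The fractional drop is R_th/(R_th + R_L); requiring this ≤ 0.0420 gives R_L ≥ R_th(1/0.0420 − 1) = 817.5 × 22.81 = 18.6 kΩ.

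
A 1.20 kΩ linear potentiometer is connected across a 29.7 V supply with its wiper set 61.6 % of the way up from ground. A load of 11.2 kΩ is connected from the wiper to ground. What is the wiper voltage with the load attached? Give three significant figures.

V ≈ 17.8 V

The wiper splits the pot into (1−α)R = 460.8 Ω above and αR = 739.2 Ω below.
Lower section ‖ load = 693.4 Ω.
V_wiper = 29.7 × 693.4/(460.8 + 693.4) = 17.8 V.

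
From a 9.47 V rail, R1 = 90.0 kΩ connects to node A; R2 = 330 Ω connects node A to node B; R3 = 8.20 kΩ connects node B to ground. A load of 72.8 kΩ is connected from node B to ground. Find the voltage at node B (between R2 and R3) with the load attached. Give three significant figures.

At node B, R3 is in parallel with the load: R3‖R_L = 7370 Ω.
Below node A the resistance is R2 + (R3‖R_L) = 7700 Ω, so V_A = 9.47 × 7700/97700 = 0.7463 V.
Then V_B = V_A × (R3‖R_L)/(R2 + R3‖R_L) = 0.7463 × 7370/7700 = 0.714 V.

V ≈ 0.714 V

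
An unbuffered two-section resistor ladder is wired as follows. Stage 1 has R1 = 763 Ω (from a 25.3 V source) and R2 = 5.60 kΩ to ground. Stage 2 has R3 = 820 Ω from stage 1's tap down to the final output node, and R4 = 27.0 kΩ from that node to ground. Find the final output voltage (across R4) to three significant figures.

V_out ≈ 21.1 V

Stage 2 presents R3+R4 = 27820 Ω as a load on stage 1's tap.
Stage 1's lower leg becomes R2‖(R3+R4) = 4662 Ω, so V_mid = 25.3 × 4662/5425 = 21.74 V.
Stage 2 is itself unloaded: V_out = V_mid × R4/(R3+R4) = 21.74 × 27000/27820 = 21.1 V.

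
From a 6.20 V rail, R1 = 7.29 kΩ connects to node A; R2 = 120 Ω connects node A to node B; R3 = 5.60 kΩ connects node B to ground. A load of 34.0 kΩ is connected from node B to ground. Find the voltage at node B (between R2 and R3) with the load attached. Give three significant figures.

V ≈ 2.44 V

At node B, R3 is in parallel with the load: R3‖R_L = 4808 Ω.
Below node A the resistance is R2 + (R3‖R_L) = 4928 Ω, so V_A = 6.20 × 4928/12220 = 2.501 V.
Then V_B = V_A × (R3‖R_L)/(R2 + R3‖R_L) = 2.501 × 4808/4928 = 2.44 V.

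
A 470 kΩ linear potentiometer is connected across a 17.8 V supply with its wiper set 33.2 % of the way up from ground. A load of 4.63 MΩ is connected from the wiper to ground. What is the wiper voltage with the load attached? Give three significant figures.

The wiper splits the pot into (1−α)R = 314.0 kΩ above and αR = 156.0 kΩ below.
Lower section ‖ load = 151.0 kΩ.
V_wiper = 17.8 × 151.0/(314.0 + 151.0) = 5.78 V.

V ≈ 5.78 V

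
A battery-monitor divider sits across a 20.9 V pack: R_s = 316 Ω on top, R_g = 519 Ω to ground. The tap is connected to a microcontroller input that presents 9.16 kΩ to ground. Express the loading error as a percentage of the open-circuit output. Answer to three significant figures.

2.10 %

The divider's output (Thévenin) resistance is R_s‖R_g = 196.4 Ω.
Fractional drop under load = R_th/(R_th + R_L) = 196.4 / (196.4 + 9160) = 0.02099.
So the output falls by 2.10 %.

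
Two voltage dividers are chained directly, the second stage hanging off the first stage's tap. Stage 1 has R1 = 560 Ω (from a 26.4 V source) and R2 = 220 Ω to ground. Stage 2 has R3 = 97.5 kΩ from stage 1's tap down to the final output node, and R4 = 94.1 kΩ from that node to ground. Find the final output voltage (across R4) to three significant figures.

Stage 2 presents R3+R4 = 191600 Ω as a load on stage 1's tap.
Stage 1's lower leg becomes R2‖(R3+R4) = 219.7 Ω, so V_mid = 26.4 × 219.7/779.7 = 7.440 V.
Stage 2 is itself unloaded: V_out = V_mid × R4/(R3+R4) = 7.440 × 94100/191600 = 3.65 V.

V_out ≈ 3.65 V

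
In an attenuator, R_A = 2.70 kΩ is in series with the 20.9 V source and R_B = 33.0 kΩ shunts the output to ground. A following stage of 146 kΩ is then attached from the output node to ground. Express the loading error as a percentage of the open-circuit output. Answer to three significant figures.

The divider's output (Thévenin) resistance is R_A‖R_B = 2.496 kΩ.
Fractional drop under load = R_th/(R_th + R_L) = 2.496 / (2.496 + 146) = 0.01681.
So the output falls by 1.68 %.

1.68 %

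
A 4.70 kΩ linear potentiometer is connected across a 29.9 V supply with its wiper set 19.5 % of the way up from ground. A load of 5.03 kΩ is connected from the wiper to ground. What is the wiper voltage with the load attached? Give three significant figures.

V ≈ 5.08 V

The wiper splits the pot into (1−α)R = 3783 Ω above and αR = 916.5 Ω below.
Lower section ‖ load = 775.2 Ω.
V_wiper = 29.9 × 775.2/(3783 + 775.2) = 5.08 V.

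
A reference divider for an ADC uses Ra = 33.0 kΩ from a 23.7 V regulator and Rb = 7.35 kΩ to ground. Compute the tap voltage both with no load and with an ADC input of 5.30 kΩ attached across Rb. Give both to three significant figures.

Unloaded: 4.32 V; loaded: 2.02 V

Open-circuit: V = 23.7 × 7.35/(33.0 + 7.35) = 4.32 V.
With the load, Rb becomes Rb‖R_L = 3.079 kΩ, so V = 23.7 × 3.079/36.08 = 2.02 V.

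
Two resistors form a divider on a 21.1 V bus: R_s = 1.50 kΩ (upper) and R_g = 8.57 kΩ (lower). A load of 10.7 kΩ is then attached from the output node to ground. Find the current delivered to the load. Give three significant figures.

R_g‖R_L = 4.759 kΩ; V_out = 21.1 × 4.759/6.259 = 16.04 V.
I_L = V_out / R_L = 16.04 / 10.7 kΩ = 1.50 mA.

I_L ≈ 1.50 mA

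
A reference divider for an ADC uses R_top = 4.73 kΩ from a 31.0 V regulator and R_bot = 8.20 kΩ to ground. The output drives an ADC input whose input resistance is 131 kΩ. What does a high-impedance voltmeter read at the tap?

V_out ≈ 19.2 V

The load sits in parallel with R_bot: R_bot‖R_L = (8.20 × 131) / (8.20 + 131) = 7.717 kΩ.
V_out = 31.0 × 7.717 / (4.73 + 7.717) = 31.0 × 7.717/12.45 = 19.2 V.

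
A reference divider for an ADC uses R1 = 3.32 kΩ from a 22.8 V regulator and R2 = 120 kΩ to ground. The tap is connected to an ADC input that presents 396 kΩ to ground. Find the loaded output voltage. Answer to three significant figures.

The load sits in parallel with R2: R2‖R_L = (120 × 396) / (120 + 396) = 92.09 kΩ.
V_out = 22.8 × 92.09 / (3.32 + 92.09) = 22.8 × 92.09/95.41 = 22.0 V.

V_out ≈ 22.0 V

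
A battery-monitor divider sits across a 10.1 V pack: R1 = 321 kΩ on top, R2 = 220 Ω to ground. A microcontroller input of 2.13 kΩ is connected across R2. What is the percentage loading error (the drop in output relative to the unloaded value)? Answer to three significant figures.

The divider's output (Thévenin) resistance is R1‖R2 = 219.8 Ω.
Fractional drop under load = R_th/(R_th + R_L) = 219.8 / (219.8 + 2130) = 0.09356.
So the output falls by 9.36 %.

9.36 %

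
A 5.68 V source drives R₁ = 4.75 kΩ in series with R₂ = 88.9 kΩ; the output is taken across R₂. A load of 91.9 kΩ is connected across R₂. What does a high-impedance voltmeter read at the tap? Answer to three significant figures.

V_out ≈ 5.14 V

The load sits in parallel with R₂: R₂‖R_L = (88.9 × 91.9) / (88.9 + 91.9) = 45.19 kΩ.
V_out = 5.68 × 45.19 / (4.75 + 45.19) = 5.68 × 45.19/49.94 = 5.14 V.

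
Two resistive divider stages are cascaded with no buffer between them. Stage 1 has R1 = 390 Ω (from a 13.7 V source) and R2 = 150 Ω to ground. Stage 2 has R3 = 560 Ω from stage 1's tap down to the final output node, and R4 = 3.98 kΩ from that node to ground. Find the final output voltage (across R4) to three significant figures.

Stage 2 presents R3+R4 = 4540 Ω as a load on stage 1's tap.
Stage 1's lower leg becomes R2‖(R3+R4) = 145.2 Ω, so V_mid = 13.7 × 145.2/535.2 = 3.717 V.
Stage 2 is itself unloaded: V_out = V_mid × R4/(R3+R4) = 3.717 × 3980/4540 = 3.26 V.

V_out ≈ 3.26 V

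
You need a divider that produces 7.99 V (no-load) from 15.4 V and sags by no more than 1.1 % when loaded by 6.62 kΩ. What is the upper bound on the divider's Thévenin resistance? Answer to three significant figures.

Loading drop = R_th/(R_th + R_L) ≤ 0.0110, so R_th ≤ R_L · ε/(1−ε) = 6.62 kΩ × 0.0110/0.9890 = 73.6 Ω.
(Any R1, R2 with R2/(R1+R2) = 0.519 and R1‖R2 ≤ 73.6 Ω will meet the spec.)

R_th ≤ 73.6 Ω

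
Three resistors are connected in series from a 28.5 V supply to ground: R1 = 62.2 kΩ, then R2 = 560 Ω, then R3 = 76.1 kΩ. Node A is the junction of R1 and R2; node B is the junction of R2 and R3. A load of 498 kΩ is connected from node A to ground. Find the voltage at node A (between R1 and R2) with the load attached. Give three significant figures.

V ≈ 14.7 V

Below node A the series string R2+R3 = 76660 Ω sits in parallel with the 498000 Ω load: 66430 Ω.
V_A = 28.5 × 66430/(62200 + 66430) = 14.7 V.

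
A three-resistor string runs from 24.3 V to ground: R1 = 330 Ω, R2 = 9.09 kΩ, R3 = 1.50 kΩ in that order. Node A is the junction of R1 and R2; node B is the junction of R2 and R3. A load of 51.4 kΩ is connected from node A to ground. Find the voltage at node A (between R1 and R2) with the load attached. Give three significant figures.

Below node A the series string R2+R3 = 10590 Ω sits in parallel with the 51400 Ω load: 8781 Ω.
V_A = 24.3 × 8781/(330 + 8781) = 23.4 V.

V ≈ 23.4 V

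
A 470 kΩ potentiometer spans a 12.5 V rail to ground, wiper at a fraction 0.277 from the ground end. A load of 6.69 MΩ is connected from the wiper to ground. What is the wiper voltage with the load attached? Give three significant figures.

V ≈ 3.41 V

The wiper splits the pot into (1−α)R = 339.8 kΩ above and αR = 130.2 kΩ below.
Lower section ‖ load = 127.7 kΩ.
V_wiper = 12.5 × 127.7/(339.8 + 127.7) = 3.41 V.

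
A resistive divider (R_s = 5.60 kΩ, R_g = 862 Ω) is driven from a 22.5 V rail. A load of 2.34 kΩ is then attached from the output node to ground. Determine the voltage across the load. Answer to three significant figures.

The load sits in parallel with R_g: R_g‖R_L = (862 × 2340) / (862 + 2340) = 629.9 Ω.
V_out = 22.5 × 629.9 / (5600 + 629.9) = 22.5 × 629.9/6230 = 2.28 V.

V_out ≈ 2.28 V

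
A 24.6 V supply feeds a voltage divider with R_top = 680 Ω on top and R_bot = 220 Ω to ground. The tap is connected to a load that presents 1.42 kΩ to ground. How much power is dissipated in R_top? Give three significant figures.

P ≈ 543 mW

Total resistance from the source is R_top + (R_bot‖R_L) = 870.5 Ω, so I = 24.6/870.5 Ω = 28.26 mA.
P = I²·R_top = (28.26 mA)² × 680 Ω = 543 mW.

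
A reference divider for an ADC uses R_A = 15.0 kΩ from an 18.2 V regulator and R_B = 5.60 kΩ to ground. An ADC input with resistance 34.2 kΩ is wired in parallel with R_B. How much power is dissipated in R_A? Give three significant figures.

Total resistance from the source is R_A + (R_B‖R_L) = 19.81 kΩ, so I = 18.2/19.81 kΩ = 0.9186 mA.
P = I²·R_A = (0.9186 mA)² × 15.0 kΩ = 12.7 mW.

P ≈ 12.7 mW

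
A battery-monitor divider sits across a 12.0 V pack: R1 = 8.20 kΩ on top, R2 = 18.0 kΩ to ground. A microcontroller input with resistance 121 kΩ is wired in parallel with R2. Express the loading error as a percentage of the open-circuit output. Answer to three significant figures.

4.45 %

The divider's output (Thévenin) resistance is R1‖R2 = 5.634 kΩ.
Fractional drop under load = R_th/(R_th + R_L) = 5.634 / (5.634 + 121) = 0.04449.
So the output falls by 4.45 %.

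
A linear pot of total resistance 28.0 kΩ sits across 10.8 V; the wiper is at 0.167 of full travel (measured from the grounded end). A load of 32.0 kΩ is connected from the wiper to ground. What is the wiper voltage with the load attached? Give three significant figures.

V ≈ 1.61 V

The wiper splits the pot into (1−α)R = 23.32 kΩ above and αR = 4.676 kΩ below.
Lower section ‖ load = 4.080 kΩ.
V_wiper = 10.8 × 4.080/(23.32 + 4.080) = 1.61 V.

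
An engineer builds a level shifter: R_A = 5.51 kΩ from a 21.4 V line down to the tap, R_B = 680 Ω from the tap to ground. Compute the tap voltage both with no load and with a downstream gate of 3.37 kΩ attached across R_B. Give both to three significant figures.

Open-circuit: V = 21.4 × 680/(5510 + 680) = 2.35 V.
With the load, R_B becomes R_B‖R_L = 565.8 Ω, so V = 21.4 × 565.8/6076 = 1.99 V.

Unloaded: 2.35 V; loaded: 1.99 V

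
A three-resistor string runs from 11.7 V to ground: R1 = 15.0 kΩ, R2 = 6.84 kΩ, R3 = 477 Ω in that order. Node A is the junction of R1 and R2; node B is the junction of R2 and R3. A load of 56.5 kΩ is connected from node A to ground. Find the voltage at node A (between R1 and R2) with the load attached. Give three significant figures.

Below node A the series string R2+R3 = 7317 Ω sits in parallel with the 56500 Ω load: 6478 Ω.
V_A = 11.7 × 6478/(15000 + 6478) = 3.53 V.

V ≈ 3.53 V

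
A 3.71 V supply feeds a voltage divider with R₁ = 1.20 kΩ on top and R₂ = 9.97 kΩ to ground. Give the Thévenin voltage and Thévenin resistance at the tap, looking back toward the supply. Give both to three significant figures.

V_th is the open-circuit tap voltage: 3.71 × 9.97/(1.20 + 9.97) = 3.31 V.
With the supply zeroed, R₁ and R₂ appear in parallel from the tap: R_th = R₁‖R₂ = (1.20 × 9.97)/11.17 = 1.07 kΩ.

V_th = 3.31 V, R_th = 1.07 kΩ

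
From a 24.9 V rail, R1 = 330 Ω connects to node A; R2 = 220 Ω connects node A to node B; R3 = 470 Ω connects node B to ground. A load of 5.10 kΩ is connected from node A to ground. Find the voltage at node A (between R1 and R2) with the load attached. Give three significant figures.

V ≈ 16.1 V

Below node A the series string R2+R3 = 690.0 Ω sits in parallel with the 5100 Ω load: 607.8 Ω.
V_A = 24.9 × 607.8/(330 + 607.8) = 16.1 V.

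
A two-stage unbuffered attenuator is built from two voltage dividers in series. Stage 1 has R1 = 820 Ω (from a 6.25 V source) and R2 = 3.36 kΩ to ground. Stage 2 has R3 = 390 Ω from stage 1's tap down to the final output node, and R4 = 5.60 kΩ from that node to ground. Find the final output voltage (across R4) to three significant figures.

V_out ≈ 4.23 V

Stage 2 presents R3+R4 = 5990 Ω as a load on stage 1's tap.
Stage 1's lower leg becomes R2‖(R3+R4) = 2153 Ω, so V_mid = 6.25 × 2153/2973 = 4.526 V.
Stage 2 is itself unloaded: V_out = V_mid × R4/(R3+R4) = 4.526 × 5600/5990 = 4.23 V.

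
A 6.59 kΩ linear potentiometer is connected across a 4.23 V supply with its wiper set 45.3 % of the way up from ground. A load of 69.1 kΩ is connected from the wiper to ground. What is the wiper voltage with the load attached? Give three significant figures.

The wiper splits the pot into (1−α)R = 3.605 kΩ above and αR = 2.985 kΩ below.
Lower section ‖ load = 2.862 kΩ.
V_wiper = 4.23 × 2.862/(3.605 + 2.862) = 1.87 V.

V ≈ 1.87 V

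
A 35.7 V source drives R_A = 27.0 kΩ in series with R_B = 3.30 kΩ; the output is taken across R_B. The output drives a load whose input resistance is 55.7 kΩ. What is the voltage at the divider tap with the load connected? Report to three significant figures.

V_out ≈ 3.69 V

The load sits in parallel with R_B: R_B‖R_L = (3.30 × 55.7) / (3.30 + 55.7) = 3.115 kΩ.
V_out = 35.7 × 3.115 / (27.0 + 3.115) = 35.7 × 3.115/30.12 = 3.69 V.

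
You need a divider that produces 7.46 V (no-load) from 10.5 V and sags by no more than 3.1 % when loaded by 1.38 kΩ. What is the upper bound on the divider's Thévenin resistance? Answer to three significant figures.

Loading drop = R_th/(R_th + R_L) ≤ 0.0310, so R_th ≤ R_L · ε/(1−ε) = 1.38 kΩ × 0.0310/0.9690 = 44.1 Ω.

R_th ≤ 44.1 Ω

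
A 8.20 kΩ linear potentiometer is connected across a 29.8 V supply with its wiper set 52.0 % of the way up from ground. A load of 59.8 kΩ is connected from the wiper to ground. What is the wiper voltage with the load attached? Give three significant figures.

V ≈ 15.0 V

The wiper splits the pot into (1−α)R = 3.936 kΩ above and αR = 4.264 kΩ below.
Lower section ‖ load = 3.980 kΩ.
V_wiper = 29.8 × 3.980/(3.936 + 3.980) = 15.0 V.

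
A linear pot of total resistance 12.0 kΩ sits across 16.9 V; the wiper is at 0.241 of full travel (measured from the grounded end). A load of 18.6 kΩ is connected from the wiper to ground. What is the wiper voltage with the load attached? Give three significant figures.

V ≈ 3.64 V

The wiper splits the pot into (1−α)R = 9.108 kΩ above and αR = 2.892 kΩ below.
Lower section ‖ load = 2.503 kΩ.
V_wiper = 16.9 × 2.503/(9.108 + 2.503) = 3.64 V.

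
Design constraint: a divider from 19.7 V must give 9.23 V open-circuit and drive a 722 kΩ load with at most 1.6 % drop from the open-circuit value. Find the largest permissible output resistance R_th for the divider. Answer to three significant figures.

R_th ≤ 11.7 kΩ

Loading drop = R_th/(R_th + R_L) ≤ 0.0160, so R_th ≤ R_L · ε/(1−ε) = 722 kΩ × 0.0160/0.9840 = 11.7 kΩ.
(Any R1, R2 with R2/(R1+R2) = 0.469 and R1‖R2 ≤ 11.7 kΩ will meet the spec.)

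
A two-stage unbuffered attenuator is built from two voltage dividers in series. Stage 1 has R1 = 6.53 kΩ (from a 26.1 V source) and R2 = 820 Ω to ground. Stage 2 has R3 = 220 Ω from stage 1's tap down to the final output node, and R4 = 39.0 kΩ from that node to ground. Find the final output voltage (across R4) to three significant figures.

Stage 2 presents R3+R4 = 39220 Ω as a load on stage 1's tap.
Stage 1's lower leg becomes R2‖(R3+R4) = 803.2 Ω, so V_mid = 26.1 × 803.2/7333 = 2.859 V.
Stage 2 is itself unloaded: V_out = V_mid × R4/(R3+R4) = 2.859 × 39000/39220 = 2.84 V.

V_out ≈ 2.84 V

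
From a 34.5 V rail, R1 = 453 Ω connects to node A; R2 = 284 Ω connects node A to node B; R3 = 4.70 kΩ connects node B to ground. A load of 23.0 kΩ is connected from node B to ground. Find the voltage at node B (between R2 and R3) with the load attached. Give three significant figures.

At node B, R3 is in parallel with the load: R3‖R_L = 3903 Ω.
Below node A the resistance is R2 + (R3‖R_L) = 4187 Ω, so V_A = 34.5 × 4187/4640 = 31.13 V.
Then V_B = V_A × (R3‖R_L)/(R2 + R3‖R_L) = 31.13 × 3903/4187 = 29.0 V.

V ≈ 29.0 V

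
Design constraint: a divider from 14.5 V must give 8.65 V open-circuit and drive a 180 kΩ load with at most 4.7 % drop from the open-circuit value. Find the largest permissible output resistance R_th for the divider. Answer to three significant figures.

Loading drop = R_th/(R_th + R_L) ≤ 0.0470, so R_th ≤ R_L · ε/(1−ε) = 180 kΩ × 0.0470/0.9530 = 8.88 kΩ.
(Any R1, R2 with R2/(R1+R2) = 0.597 and R1‖R2 ≤ 8.88 kΩ will meet the spec.)

R_th ≤ 8.88 kΩ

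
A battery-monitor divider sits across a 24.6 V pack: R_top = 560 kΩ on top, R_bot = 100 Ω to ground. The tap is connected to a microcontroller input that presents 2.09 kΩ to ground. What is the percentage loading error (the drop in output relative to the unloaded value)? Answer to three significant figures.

The divider's output (Thévenin) resistance is R_top‖R_bot = 99.98 Ω.
Fractional drop under load = R_th/(R_th + R_L) = 99.98 / (99.98 + 2090) = 0.04565.
So the output falls by 4.57 %.

4.57 %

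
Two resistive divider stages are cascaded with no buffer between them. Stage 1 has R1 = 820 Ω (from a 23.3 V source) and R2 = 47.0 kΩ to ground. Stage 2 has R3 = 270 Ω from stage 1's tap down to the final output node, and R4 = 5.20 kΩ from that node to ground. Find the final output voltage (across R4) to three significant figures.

V_out ≈ 19.0 V

Stage 2 presents R3+R4 = 5470 Ω as a load on stage 1's tap.
Stage 1's lower leg becomes R2‖(R3+R4) = 4900 Ω, so V_mid = 23.3 × 4900/5720 = 19.96 V.
Stage 2 is itself unloaded: V_out = V_mid × R4/(R3+R4) = 19.96 × 5200/5470 = 19.0 V.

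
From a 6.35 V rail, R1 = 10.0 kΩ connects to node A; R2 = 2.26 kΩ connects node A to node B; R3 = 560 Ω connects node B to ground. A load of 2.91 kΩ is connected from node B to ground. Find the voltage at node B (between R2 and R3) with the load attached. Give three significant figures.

V ≈ 0.234 V

At node B, R3 is in parallel with the load: R3‖R_L = 469.6 Ω.
Below node A the resistance is R2 + (R3‖R_L) = 2730 Ω, so V_A = 6.35 × 2730/12730 = 1.362 V.
Then V_B = V_A × (R3‖R_L)/(R2 + R3‖R_L) = 1.362 × 469.6/2730 = 0.234 V.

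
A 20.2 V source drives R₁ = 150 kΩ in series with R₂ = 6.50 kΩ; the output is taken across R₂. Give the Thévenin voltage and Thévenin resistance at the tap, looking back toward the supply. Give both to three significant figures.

V_th = 0.839 V, R_th = 6.23 kΩ

V_th is the open-circuit tap voltage: 20.2 × 6.50/(150 + 6.50) = 0.839 V.
With the supply zeroed, R₁ and R₂ appear in parallel from the tap: R_th = R₁‖R₂ = (150 × 6.50)/156.5 = 6.23 kΩ.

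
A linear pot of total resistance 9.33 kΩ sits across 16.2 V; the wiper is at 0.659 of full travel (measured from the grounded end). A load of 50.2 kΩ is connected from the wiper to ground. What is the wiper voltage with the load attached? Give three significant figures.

V ≈ 10.2 V

The wiper splits the pot into (1−α)R = 3.182 kΩ above and αR = 6.148 kΩ below.
Lower section ‖ load = 5.478 kΩ.
V_wiper = 16.2 × 5.478/(3.182 + 5.478) = 10.2 V.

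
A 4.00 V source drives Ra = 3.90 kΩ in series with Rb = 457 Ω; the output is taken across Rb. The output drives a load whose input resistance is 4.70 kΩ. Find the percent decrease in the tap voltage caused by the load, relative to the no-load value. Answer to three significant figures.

The divider's output (Thévenin) resistance is Ra‖Rb = 409.1 Ω.
Fractional drop under load = R_th/(R_th + R_L) = 409.1 / (409.1 + 4700) = 0.08007.
So the output falls by 8.01 %.

8.01 %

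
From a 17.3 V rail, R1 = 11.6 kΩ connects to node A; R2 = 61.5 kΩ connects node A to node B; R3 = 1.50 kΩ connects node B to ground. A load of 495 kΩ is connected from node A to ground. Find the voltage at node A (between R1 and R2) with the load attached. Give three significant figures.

Below node A the series string R2+R3 = 63.00 kΩ sits in parallel with the 495 kΩ load: 55.89 kΩ.
V_A = 17.3 × 55.89/(11.6 + 55.89) = 14.3 V.

V ≈ 14.3 V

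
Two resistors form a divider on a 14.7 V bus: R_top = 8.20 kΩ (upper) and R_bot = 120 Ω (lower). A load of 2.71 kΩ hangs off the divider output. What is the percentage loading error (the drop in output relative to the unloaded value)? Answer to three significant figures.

The divider's output (Thévenin) resistance is R_top‖R_bot = 118.3 Ω.
Fractional drop under load = R_th/(R_th + R_L) = 118.3 / (118.3 + 2710) = 0.04182.
So the output falls by 4.18 %.

4.18 %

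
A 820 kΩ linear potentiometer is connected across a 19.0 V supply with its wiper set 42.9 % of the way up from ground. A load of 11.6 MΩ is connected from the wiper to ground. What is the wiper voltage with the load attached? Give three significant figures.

The wiper splits the pot into (1−α)R = 468.2 kΩ above and αR = 351.8 kΩ below.
Lower section ‖ load = 341.4 kΩ.
V_wiper = 19.0 × 341.4/(468.2 + 341.4) = 8.01 V.

V ≈ 8.01 V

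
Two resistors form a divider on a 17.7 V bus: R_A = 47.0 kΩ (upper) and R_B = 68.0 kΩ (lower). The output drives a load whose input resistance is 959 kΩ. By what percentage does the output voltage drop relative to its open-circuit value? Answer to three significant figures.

2.82 %

The divider's output (Thévenin) resistance is R_A‖R_B = 27.79 kΩ.
Fractional drop under load = R_th/(R_th + R_L) = 27.79 / (27.79 + 959) = 0.02816.
So the output falls by 2.82 %.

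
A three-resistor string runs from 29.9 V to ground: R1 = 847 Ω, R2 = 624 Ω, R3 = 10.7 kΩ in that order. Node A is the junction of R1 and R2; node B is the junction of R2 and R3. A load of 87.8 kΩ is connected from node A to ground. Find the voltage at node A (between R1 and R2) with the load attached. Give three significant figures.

Below node A the series string R2+R3 = 11320 Ω sits in parallel with the 87800 Ω load: 10030 Ω.
V_A = 29.9 × 10030/(847 + 10030) = 27.6 V.

V ≈ 27.6 V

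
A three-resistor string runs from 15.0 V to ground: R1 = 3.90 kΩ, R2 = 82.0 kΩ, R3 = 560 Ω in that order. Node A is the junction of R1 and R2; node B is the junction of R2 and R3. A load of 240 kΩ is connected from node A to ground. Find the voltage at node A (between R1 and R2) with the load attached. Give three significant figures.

V ≈ 14.1 V

Below node A the series string R2+R3 = 82560 Ω sits in parallel with the 240000 Ω load: 61430 Ω.
V_A = 15.0 × 61430/(3900 + 61430) = 14.1 V.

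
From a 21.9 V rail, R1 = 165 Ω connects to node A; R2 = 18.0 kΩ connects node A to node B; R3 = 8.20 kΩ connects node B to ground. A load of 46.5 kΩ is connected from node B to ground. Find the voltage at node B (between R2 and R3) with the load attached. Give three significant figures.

At node B, R3 is in parallel with the load: R3‖R_L = 6971 Ω.
Below node A the resistance is R2 + (R3‖R_L) = 24970 Ω, so V_A = 21.9 × 24970/25140 = 21.76 V.
Then V_B = V_A × (R3‖R_L)/(R2 + R3‖R_L) = 21.76 × 6971/24970 = 6.07 V.

V ≈ 6.07 V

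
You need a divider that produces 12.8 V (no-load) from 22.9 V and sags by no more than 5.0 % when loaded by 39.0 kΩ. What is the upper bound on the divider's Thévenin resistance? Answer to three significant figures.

Loading drop = R_th/(R_th + R_L) ≤ 0.0500, so R_th ≤ R_L · ε/(1−ε) = 39.0 kΩ × 0.0500/0.9500 = 2.05 kΩ.
(Any R1, R2 with R2/(R1+R2) = 0.559 and R1‖R2 ≤ 2.05 kΩ will meet the spec.)

R_th ≤ 2.05 kΩ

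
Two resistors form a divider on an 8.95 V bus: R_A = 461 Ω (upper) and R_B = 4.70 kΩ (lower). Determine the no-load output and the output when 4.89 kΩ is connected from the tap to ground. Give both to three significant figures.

Open-circuit: V = 8.95 × 4700/(461 + 4700) = 8.15 V.
With the load, R_B becomes R_B‖R_L = 2397 Ω, so V = 8.95 × 2397/2858 = 7.51 V.

Unloaded: 8.15 V; loaded: 7.51 V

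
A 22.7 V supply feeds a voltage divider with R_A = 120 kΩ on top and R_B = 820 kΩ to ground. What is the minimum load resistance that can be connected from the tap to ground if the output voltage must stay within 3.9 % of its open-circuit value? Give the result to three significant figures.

R_L(min) ≈ 2.58 MΩ

Output resistance R_th = R_A‖R_B = (120 × 820)/940.0 = 104.7 kΩ.
The fractional drop is R_th/(R_th + R_L); requiring this ≤ 0.0390 gives R_L ≥ R_th(1/0.0390 − 1) = 104.7 × 24.64 = 2.58 MΩ.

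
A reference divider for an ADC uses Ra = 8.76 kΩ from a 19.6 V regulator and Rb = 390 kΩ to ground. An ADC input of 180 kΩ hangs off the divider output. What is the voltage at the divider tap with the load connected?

V_out ≈ 18.3 V

The load sits in parallel with Rb: Rb‖R_L = (390 × 180) / (390 + 180) = 123.2 kΩ.
V_out = 19.6 × 123.2 / (8.76 + 123.2) = 19.6 × 123.2/131.9 = 18.3 V.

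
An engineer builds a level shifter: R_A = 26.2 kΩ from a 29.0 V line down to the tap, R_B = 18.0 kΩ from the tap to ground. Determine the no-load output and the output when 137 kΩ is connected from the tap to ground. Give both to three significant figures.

Open-circuit: V = 29.0 × 18.0/(26.2 + 18.0) = 11.8 V.
With the load, R_B becomes R_B‖R_L = 15.91 kΩ, so V = 29.0 × 15.91/42.11 = 11.0 V.

Unloaded: 11.8 V; loaded: 11.0 V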